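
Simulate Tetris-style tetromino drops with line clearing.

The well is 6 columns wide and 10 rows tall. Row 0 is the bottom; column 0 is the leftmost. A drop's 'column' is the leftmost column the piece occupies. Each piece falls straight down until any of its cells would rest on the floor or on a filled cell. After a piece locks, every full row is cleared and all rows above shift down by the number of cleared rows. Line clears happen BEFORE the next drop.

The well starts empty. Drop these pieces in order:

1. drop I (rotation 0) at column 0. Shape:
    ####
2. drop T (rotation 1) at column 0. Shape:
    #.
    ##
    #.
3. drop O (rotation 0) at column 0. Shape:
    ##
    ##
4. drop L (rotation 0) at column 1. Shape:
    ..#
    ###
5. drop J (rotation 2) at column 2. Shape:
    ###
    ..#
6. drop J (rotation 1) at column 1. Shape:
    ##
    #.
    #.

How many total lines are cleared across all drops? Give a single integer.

Answer: 0

Derivation:
Drop 1: I rot0 at col 0 lands with bottom-row=0; cleared 0 line(s) (total 0); column heights now [1 1 1 1 0 0], max=1
Drop 2: T rot1 at col 0 lands with bottom-row=1; cleared 0 line(s) (total 0); column heights now [4 3 1 1 0 0], max=4
Drop 3: O rot0 at col 0 lands with bottom-row=4; cleared 0 line(s) (total 0); column heights now [6 6 1 1 0 0], max=6
Drop 4: L rot0 at col 1 lands with bottom-row=6; cleared 0 line(s) (total 0); column heights now [6 7 7 8 0 0], max=8
Drop 5: J rot2 at col 2 lands with bottom-row=7; cleared 0 line(s) (total 0); column heights now [6 7 9 9 9 0], max=9
Drop 6: J rot1 at col 1 lands with bottom-row=7; cleared 0 line(s) (total 0); column heights now [6 10 10 9 9 0], max=10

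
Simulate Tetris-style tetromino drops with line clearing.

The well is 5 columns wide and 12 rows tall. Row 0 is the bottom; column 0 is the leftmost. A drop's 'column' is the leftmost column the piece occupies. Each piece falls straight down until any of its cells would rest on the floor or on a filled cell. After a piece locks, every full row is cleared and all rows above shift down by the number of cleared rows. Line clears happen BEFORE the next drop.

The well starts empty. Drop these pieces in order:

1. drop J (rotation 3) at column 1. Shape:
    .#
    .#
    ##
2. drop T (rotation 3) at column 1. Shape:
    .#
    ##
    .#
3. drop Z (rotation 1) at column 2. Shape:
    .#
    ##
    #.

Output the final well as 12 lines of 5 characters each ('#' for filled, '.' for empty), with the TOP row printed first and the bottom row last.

Drop 1: J rot3 at col 1 lands with bottom-row=0; cleared 0 line(s) (total 0); column heights now [0 1 3 0 0], max=3
Drop 2: T rot3 at col 1 lands with bottom-row=3; cleared 0 line(s) (total 0); column heights now [0 5 6 0 0], max=6
Drop 3: Z rot1 at col 2 lands with bottom-row=6; cleared 0 line(s) (total 0); column heights now [0 5 8 9 0], max=9

Answer: .....
.....
.....
...#.
..##.
..#..
..#..
.##..
..#..
..#..
..#..
.##..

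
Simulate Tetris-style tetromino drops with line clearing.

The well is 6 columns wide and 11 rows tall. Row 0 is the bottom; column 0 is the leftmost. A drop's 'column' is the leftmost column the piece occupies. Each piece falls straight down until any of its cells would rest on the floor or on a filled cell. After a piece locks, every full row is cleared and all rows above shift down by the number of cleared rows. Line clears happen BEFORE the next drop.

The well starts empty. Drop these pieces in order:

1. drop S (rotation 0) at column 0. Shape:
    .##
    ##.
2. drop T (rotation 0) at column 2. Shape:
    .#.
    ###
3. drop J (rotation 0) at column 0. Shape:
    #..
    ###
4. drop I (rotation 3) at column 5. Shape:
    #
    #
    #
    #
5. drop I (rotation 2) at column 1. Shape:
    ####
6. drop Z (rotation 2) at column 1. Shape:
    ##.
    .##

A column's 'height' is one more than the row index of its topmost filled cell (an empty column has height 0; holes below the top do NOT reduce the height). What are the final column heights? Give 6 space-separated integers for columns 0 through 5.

Drop 1: S rot0 at col 0 lands with bottom-row=0; cleared 0 line(s) (total 0); column heights now [1 2 2 0 0 0], max=2
Drop 2: T rot0 at col 2 lands with bottom-row=2; cleared 0 line(s) (total 0); column heights now [1 2 3 4 3 0], max=4
Drop 3: J rot0 at col 0 lands with bottom-row=3; cleared 0 line(s) (total 0); column heights now [5 4 4 4 3 0], max=5
Drop 4: I rot3 at col 5 lands with bottom-row=0; cleared 0 line(s) (total 0); column heights now [5 4 4 4 3 4], max=5
Drop 5: I rot2 at col 1 lands with bottom-row=4; cleared 0 line(s) (total 0); column heights now [5 5 5 5 5 4], max=5
Drop 6: Z rot2 at col 1 lands with bottom-row=5; cleared 0 line(s) (total 0); column heights now [5 7 7 6 5 4], max=7

Answer: 5 7 7 6 5 4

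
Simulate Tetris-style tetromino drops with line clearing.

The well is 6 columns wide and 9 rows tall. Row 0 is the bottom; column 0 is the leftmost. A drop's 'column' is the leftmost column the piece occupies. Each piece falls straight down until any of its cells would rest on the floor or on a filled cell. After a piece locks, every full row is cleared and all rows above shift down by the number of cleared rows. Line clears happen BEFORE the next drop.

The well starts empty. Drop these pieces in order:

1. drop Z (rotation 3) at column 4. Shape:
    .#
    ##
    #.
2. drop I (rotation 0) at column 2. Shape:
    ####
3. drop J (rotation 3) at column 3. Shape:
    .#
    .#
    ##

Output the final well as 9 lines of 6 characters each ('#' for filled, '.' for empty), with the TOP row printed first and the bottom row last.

Drop 1: Z rot3 at col 4 lands with bottom-row=0; cleared 0 line(s) (total 0); column heights now [0 0 0 0 2 3], max=3
Drop 2: I rot0 at col 2 lands with bottom-row=3; cleared 0 line(s) (total 0); column heights now [0 0 4 4 4 4], max=4
Drop 3: J rot3 at col 3 lands with bottom-row=4; cleared 0 line(s) (total 0); column heights now [0 0 4 5 7 4], max=7

Answer: ......
......
....#.
....#.
...##.
..####
.....#
....##
....#.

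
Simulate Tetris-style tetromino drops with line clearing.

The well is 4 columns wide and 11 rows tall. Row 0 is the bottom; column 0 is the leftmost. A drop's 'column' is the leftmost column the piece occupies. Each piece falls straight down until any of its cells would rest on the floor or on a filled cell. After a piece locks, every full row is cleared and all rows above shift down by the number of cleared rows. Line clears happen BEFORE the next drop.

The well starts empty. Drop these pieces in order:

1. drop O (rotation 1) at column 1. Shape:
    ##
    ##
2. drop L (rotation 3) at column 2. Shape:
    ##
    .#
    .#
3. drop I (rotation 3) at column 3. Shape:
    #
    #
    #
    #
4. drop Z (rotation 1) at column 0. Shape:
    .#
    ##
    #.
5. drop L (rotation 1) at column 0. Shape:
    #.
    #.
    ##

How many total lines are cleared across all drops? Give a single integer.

Answer: 2

Derivation:
Drop 1: O rot1 at col 1 lands with bottom-row=0; cleared 0 line(s) (total 0); column heights now [0 2 2 0], max=2
Drop 2: L rot3 at col 2 lands with bottom-row=0; cleared 0 line(s) (total 0); column heights now [0 2 3 3], max=3
Drop 3: I rot3 at col 3 lands with bottom-row=3; cleared 0 line(s) (total 0); column heights now [0 2 3 7], max=7
Drop 4: Z rot1 at col 0 lands with bottom-row=1; cleared 2 line(s) (total 2); column heights now [0 2 1 5], max=5
Drop 5: L rot1 at col 0 lands with bottom-row=2; cleared 0 line(s) (total 2); column heights now [5 3 1 5], max=5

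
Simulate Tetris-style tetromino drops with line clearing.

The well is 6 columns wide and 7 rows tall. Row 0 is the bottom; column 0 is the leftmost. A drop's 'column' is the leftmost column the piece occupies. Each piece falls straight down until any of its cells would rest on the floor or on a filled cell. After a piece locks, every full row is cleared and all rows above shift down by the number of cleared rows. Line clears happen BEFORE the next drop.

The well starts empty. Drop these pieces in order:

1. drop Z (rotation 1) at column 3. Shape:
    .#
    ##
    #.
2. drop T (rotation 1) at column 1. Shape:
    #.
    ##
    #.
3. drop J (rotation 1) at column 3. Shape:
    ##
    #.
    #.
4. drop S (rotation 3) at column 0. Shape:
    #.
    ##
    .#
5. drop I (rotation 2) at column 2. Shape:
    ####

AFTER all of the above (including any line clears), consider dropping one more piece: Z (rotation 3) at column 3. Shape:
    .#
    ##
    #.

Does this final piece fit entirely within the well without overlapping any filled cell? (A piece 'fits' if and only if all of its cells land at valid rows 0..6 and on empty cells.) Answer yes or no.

Answer: no

Derivation:
Drop 1: Z rot1 at col 3 lands with bottom-row=0; cleared 0 line(s) (total 0); column heights now [0 0 0 2 3 0], max=3
Drop 2: T rot1 at col 1 lands with bottom-row=0; cleared 0 line(s) (total 0); column heights now [0 3 2 2 3 0], max=3
Drop 3: J rot1 at col 3 lands with bottom-row=2; cleared 0 line(s) (total 0); column heights now [0 3 2 5 5 0], max=5
Drop 4: S rot3 at col 0 lands with bottom-row=3; cleared 0 line(s) (total 0); column heights now [6 5 2 5 5 0], max=6
Drop 5: I rot2 at col 2 lands with bottom-row=5; cleared 0 line(s) (total 0); column heights now [6 5 6 6 6 6], max=6
Test piece Z rot3 at col 3 (width 2): heights before test = [6 5 6 6 6 6]; fits = False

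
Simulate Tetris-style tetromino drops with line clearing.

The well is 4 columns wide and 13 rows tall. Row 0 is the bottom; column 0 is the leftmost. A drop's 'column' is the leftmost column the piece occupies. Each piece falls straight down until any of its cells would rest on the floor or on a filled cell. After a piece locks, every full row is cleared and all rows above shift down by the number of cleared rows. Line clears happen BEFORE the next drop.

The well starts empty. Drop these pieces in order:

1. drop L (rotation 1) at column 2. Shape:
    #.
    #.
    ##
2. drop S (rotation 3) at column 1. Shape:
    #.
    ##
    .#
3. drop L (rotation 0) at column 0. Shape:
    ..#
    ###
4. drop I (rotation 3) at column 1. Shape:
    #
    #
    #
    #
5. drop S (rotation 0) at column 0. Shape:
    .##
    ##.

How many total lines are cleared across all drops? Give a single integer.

Answer: 0

Derivation:
Drop 1: L rot1 at col 2 lands with bottom-row=0; cleared 0 line(s) (total 0); column heights now [0 0 3 1], max=3
Drop 2: S rot3 at col 1 lands with bottom-row=3; cleared 0 line(s) (total 0); column heights now [0 6 5 1], max=6
Drop 3: L rot0 at col 0 lands with bottom-row=6; cleared 0 line(s) (total 0); column heights now [7 7 8 1], max=8
Drop 4: I rot3 at col 1 lands with bottom-row=7; cleared 0 line(s) (total 0); column heights now [7 11 8 1], max=11
Drop 5: S rot0 at col 0 lands with bottom-row=11; cleared 0 line(s) (total 0); column heights now [12 13 13 1], max=13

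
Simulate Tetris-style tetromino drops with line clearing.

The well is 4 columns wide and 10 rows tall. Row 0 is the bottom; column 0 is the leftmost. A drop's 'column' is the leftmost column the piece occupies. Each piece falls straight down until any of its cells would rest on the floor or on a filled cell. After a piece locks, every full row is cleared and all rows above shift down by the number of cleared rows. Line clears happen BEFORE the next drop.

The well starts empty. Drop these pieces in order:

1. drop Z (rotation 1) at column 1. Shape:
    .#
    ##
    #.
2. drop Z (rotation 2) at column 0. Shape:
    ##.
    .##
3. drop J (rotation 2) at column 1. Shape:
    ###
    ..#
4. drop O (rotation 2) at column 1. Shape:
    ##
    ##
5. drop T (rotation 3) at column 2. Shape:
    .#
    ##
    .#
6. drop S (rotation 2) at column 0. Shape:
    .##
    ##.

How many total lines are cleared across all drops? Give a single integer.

Drop 1: Z rot1 at col 1 lands with bottom-row=0; cleared 0 line(s) (total 0); column heights now [0 2 3 0], max=3
Drop 2: Z rot2 at col 0 lands with bottom-row=3; cleared 0 line(s) (total 0); column heights now [5 5 4 0], max=5
Drop 3: J rot2 at col 1 lands with bottom-row=4; cleared 0 line(s) (total 0); column heights now [5 6 6 6], max=6
Drop 4: O rot2 at col 1 lands with bottom-row=6; cleared 0 line(s) (total 0); column heights now [5 8 8 6], max=8
Drop 5: T rot3 at col 2 lands with bottom-row=7; cleared 0 line(s) (total 0); column heights now [5 8 9 10], max=10
Drop 6: S rot2 at col 0 lands with bottom-row=8; cleared 1 line(s) (total 1); column heights now [5 9 9 9], max=9

Answer: 1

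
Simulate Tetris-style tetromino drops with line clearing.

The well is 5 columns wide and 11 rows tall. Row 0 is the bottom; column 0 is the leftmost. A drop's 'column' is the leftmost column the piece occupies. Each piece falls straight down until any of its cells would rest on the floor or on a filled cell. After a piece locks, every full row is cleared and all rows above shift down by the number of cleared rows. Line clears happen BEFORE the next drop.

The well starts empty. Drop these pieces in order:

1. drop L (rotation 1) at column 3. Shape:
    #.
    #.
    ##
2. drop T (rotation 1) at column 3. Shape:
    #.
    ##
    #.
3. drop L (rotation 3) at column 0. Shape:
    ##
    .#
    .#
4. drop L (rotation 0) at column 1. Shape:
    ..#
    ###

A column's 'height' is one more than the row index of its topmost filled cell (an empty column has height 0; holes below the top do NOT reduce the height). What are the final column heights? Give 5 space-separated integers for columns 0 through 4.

Answer: 3 7 7 8 5

Derivation:
Drop 1: L rot1 at col 3 lands with bottom-row=0; cleared 0 line(s) (total 0); column heights now [0 0 0 3 1], max=3
Drop 2: T rot1 at col 3 lands with bottom-row=3; cleared 0 line(s) (total 0); column heights now [0 0 0 6 5], max=6
Drop 3: L rot3 at col 0 lands with bottom-row=0; cleared 0 line(s) (total 0); column heights now [3 3 0 6 5], max=6
Drop 4: L rot0 at col 1 lands with bottom-row=6; cleared 0 line(s) (total 0); column heights now [3 7 7 8 5], max=8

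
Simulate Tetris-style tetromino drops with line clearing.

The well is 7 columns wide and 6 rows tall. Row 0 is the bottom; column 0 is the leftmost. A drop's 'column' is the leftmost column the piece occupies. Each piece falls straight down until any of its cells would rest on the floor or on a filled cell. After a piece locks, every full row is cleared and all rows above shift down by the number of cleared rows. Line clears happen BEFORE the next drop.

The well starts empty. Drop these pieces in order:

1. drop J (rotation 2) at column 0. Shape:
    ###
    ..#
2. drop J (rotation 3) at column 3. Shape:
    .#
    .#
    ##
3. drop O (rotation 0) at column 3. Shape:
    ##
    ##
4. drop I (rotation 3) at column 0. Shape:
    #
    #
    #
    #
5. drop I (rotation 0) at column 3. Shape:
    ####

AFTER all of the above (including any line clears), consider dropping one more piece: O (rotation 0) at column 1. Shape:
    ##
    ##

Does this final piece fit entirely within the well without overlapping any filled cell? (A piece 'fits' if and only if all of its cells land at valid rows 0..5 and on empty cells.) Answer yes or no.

Drop 1: J rot2 at col 0 lands with bottom-row=0; cleared 0 line(s) (total 0); column heights now [2 2 2 0 0 0 0], max=2
Drop 2: J rot3 at col 3 lands with bottom-row=0; cleared 0 line(s) (total 0); column heights now [2 2 2 1 3 0 0], max=3
Drop 3: O rot0 at col 3 lands with bottom-row=3; cleared 0 line(s) (total 0); column heights now [2 2 2 5 5 0 0], max=5
Drop 4: I rot3 at col 0 lands with bottom-row=2; cleared 0 line(s) (total 0); column heights now [6 2 2 5 5 0 0], max=6
Drop 5: I rot0 at col 3 lands with bottom-row=5; cleared 0 line(s) (total 0); column heights now [6 2 2 6 6 6 6], max=6
Test piece O rot0 at col 1 (width 2): heights before test = [6 2 2 6 6 6 6]; fits = True

Answer: yes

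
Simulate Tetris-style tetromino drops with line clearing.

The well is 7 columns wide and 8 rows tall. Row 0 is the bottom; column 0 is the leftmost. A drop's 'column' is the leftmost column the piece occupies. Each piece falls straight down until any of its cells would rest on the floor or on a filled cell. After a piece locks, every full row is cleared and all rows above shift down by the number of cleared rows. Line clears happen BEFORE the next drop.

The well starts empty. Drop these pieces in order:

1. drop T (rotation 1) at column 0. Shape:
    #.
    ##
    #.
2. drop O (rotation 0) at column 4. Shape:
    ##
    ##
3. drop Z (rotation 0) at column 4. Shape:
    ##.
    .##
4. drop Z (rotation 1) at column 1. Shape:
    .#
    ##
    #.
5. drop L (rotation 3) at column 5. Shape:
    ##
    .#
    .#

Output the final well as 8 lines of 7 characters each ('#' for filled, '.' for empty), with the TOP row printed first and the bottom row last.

Drop 1: T rot1 at col 0 lands with bottom-row=0; cleared 0 line(s) (total 0); column heights now [3 2 0 0 0 0 0], max=3
Drop 2: O rot0 at col 4 lands with bottom-row=0; cleared 0 line(s) (total 0); column heights now [3 2 0 0 2 2 0], max=3
Drop 3: Z rot0 at col 4 lands with bottom-row=2; cleared 0 line(s) (total 0); column heights now [3 2 0 0 4 4 3], max=4
Drop 4: Z rot1 at col 1 lands with bottom-row=2; cleared 0 line(s) (total 0); column heights now [3 4 5 0 4 4 3], max=5
Drop 5: L rot3 at col 5 lands with bottom-row=3; cleared 0 line(s) (total 0); column heights now [3 4 5 0 4 6 6], max=6

Answer: .......
.......
.....##
..#...#
.##.###
##...##
##..##.
#...##.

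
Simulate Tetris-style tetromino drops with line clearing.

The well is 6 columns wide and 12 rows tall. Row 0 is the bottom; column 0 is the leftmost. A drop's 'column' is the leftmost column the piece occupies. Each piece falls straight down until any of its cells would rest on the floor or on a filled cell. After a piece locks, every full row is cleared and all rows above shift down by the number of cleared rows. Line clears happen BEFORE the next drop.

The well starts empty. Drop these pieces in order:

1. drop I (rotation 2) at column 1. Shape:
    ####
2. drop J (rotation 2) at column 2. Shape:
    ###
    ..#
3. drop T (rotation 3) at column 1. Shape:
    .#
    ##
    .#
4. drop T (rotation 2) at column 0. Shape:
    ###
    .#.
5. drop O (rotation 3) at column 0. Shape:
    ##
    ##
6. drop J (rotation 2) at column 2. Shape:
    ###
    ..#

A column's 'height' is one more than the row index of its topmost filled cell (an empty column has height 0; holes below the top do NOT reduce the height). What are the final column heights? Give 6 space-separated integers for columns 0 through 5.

Answer: 9 9 8 8 8 0

Derivation:
Drop 1: I rot2 at col 1 lands with bottom-row=0; cleared 0 line(s) (total 0); column heights now [0 1 1 1 1 0], max=1
Drop 2: J rot2 at col 2 lands with bottom-row=1; cleared 0 line(s) (total 0); column heights now [0 1 3 3 3 0], max=3
Drop 3: T rot3 at col 1 lands with bottom-row=3; cleared 0 line(s) (total 0); column heights now [0 5 6 3 3 0], max=6
Drop 4: T rot2 at col 0 lands with bottom-row=5; cleared 0 line(s) (total 0); column heights now [7 7 7 3 3 0], max=7
Drop 5: O rot3 at col 0 lands with bottom-row=7; cleared 0 line(s) (total 0); column heights now [9 9 7 3 3 0], max=9
Drop 6: J rot2 at col 2 lands with bottom-row=6; cleared 0 line(s) (total 0); column heights now [9 9 8 8 8 0], max=9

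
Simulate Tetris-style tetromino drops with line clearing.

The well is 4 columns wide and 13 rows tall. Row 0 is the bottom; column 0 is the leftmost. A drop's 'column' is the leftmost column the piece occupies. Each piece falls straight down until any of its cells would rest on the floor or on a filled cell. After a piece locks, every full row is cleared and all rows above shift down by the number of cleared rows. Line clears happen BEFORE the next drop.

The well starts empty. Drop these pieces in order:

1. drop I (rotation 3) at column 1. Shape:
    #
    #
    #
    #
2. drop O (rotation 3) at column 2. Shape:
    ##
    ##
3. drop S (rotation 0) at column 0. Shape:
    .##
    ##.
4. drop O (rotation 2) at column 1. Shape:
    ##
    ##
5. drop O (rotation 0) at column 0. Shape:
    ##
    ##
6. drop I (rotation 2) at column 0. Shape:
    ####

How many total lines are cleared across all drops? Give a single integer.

Drop 1: I rot3 at col 1 lands with bottom-row=0; cleared 0 line(s) (total 0); column heights now [0 4 0 0], max=4
Drop 2: O rot3 at col 2 lands with bottom-row=0; cleared 0 line(s) (total 0); column heights now [0 4 2 2], max=4
Drop 3: S rot0 at col 0 lands with bottom-row=4; cleared 0 line(s) (total 0); column heights now [5 6 6 2], max=6
Drop 4: O rot2 at col 1 lands with bottom-row=6; cleared 0 line(s) (total 0); column heights now [5 8 8 2], max=8
Drop 5: O rot0 at col 0 lands with bottom-row=8; cleared 0 line(s) (total 0); column heights now [10 10 8 2], max=10
Drop 6: I rot2 at col 0 lands with bottom-row=10; cleared 1 line(s) (total 1); column heights now [10 10 8 2], max=10

Answer: 1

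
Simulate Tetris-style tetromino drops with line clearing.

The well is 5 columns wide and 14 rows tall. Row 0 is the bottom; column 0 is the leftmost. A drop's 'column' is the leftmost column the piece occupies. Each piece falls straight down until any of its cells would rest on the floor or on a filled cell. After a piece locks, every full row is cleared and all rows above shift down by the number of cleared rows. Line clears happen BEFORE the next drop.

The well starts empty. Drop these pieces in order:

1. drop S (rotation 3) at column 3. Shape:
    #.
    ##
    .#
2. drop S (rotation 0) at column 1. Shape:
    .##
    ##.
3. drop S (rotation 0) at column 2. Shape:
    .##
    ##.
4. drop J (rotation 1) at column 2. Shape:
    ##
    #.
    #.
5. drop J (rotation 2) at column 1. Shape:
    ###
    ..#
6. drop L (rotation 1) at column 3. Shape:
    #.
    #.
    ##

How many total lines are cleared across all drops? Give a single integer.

Answer: 0

Derivation:
Drop 1: S rot3 at col 3 lands with bottom-row=0; cleared 0 line(s) (total 0); column heights now [0 0 0 3 2], max=3
Drop 2: S rot0 at col 1 lands with bottom-row=2; cleared 0 line(s) (total 0); column heights now [0 3 4 4 2], max=4
Drop 3: S rot0 at col 2 lands with bottom-row=4; cleared 0 line(s) (total 0); column heights now [0 3 5 6 6], max=6
Drop 4: J rot1 at col 2 lands with bottom-row=5; cleared 0 line(s) (total 0); column heights now [0 3 8 8 6], max=8
Drop 5: J rot2 at col 1 lands with bottom-row=8; cleared 0 line(s) (total 0); column heights now [0 10 10 10 6], max=10
Drop 6: L rot1 at col 3 lands with bottom-row=10; cleared 0 line(s) (total 0); column heights now [0 10 10 13 11], max=13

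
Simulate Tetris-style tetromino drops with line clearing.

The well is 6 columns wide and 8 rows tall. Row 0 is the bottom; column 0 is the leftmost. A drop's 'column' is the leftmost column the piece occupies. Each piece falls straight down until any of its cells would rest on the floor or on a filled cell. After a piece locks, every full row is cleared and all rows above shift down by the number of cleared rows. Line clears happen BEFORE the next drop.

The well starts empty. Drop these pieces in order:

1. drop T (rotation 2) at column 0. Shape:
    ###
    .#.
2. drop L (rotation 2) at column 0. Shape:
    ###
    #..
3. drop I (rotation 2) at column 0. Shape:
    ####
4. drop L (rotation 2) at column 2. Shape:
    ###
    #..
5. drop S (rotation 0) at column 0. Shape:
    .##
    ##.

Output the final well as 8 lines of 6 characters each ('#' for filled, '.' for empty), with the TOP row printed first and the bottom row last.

Drop 1: T rot2 at col 0 lands with bottom-row=0; cleared 0 line(s) (total 0); column heights now [2 2 2 0 0 0], max=2
Drop 2: L rot2 at col 0 lands with bottom-row=2; cleared 0 line(s) (total 0); column heights now [4 4 4 0 0 0], max=4
Drop 3: I rot2 at col 0 lands with bottom-row=4; cleared 0 line(s) (total 0); column heights now [5 5 5 5 0 0], max=5
Drop 4: L rot2 at col 2 lands with bottom-row=5; cleared 0 line(s) (total 0); column heights now [5 5 7 7 7 0], max=7
Drop 5: S rot0 at col 0 lands with bottom-row=6; cleared 0 line(s) (total 0); column heights now [7 8 8 7 7 0], max=8

Answer: .##...
#####.
..#...
####..
###...
#.....
###...
.#....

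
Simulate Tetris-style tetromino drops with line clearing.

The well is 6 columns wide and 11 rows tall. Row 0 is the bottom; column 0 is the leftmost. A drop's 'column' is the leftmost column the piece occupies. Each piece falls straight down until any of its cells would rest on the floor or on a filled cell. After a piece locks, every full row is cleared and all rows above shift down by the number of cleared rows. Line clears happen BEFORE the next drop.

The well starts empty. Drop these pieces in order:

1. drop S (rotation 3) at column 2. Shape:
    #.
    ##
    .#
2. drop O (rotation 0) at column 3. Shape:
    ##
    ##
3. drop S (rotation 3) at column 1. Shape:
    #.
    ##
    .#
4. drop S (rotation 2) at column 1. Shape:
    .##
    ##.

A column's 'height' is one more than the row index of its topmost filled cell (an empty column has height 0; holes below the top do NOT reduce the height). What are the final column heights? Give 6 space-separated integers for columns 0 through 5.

Answer: 0 7 8 8 4 0

Derivation:
Drop 1: S rot3 at col 2 lands with bottom-row=0; cleared 0 line(s) (total 0); column heights now [0 0 3 2 0 0], max=3
Drop 2: O rot0 at col 3 lands with bottom-row=2; cleared 0 line(s) (total 0); column heights now [0 0 3 4 4 0], max=4
Drop 3: S rot3 at col 1 lands with bottom-row=3; cleared 0 line(s) (total 0); column heights now [0 6 5 4 4 0], max=6
Drop 4: S rot2 at col 1 lands with bottom-row=6; cleared 0 line(s) (total 0); column heights now [0 7 8 8 4 0], max=8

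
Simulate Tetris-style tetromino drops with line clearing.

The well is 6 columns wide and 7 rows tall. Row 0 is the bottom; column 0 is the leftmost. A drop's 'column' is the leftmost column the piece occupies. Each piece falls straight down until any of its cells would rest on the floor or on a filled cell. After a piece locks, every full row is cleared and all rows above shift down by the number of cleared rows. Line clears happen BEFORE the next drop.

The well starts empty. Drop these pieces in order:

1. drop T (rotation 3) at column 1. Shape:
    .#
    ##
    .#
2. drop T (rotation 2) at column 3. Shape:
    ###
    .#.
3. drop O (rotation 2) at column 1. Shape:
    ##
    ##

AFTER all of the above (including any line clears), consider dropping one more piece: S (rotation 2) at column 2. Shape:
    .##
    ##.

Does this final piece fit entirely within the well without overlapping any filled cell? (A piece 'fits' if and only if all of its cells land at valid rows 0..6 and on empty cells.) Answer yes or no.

Answer: yes

Derivation:
Drop 1: T rot3 at col 1 lands with bottom-row=0; cleared 0 line(s) (total 0); column heights now [0 2 3 0 0 0], max=3
Drop 2: T rot2 at col 3 lands with bottom-row=0; cleared 0 line(s) (total 0); column heights now [0 2 3 2 2 2], max=3
Drop 3: O rot2 at col 1 lands with bottom-row=3; cleared 0 line(s) (total 0); column heights now [0 5 5 2 2 2], max=5
Test piece S rot2 at col 2 (width 3): heights before test = [0 5 5 2 2 2]; fits = True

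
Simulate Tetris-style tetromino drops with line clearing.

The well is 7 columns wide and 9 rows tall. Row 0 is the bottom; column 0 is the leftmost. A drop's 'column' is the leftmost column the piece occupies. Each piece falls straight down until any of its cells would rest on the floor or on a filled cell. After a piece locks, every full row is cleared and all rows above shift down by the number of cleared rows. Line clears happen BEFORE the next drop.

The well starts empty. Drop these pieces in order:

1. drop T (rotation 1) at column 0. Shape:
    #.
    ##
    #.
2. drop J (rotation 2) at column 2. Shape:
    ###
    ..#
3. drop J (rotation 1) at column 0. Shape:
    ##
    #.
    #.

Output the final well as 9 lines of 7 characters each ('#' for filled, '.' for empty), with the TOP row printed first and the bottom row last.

Answer: .......
.......
.......
##.....
#......
#......
#......
#####..
#...#..

Derivation:
Drop 1: T rot1 at col 0 lands with bottom-row=0; cleared 0 line(s) (total 0); column heights now [3 2 0 0 0 0 0], max=3
Drop 2: J rot2 at col 2 lands with bottom-row=0; cleared 0 line(s) (total 0); column heights now [3 2 2 2 2 0 0], max=3
Drop 3: J rot1 at col 0 lands with bottom-row=3; cleared 0 line(s) (total 0); column heights now [6 6 2 2 2 0 0], max=6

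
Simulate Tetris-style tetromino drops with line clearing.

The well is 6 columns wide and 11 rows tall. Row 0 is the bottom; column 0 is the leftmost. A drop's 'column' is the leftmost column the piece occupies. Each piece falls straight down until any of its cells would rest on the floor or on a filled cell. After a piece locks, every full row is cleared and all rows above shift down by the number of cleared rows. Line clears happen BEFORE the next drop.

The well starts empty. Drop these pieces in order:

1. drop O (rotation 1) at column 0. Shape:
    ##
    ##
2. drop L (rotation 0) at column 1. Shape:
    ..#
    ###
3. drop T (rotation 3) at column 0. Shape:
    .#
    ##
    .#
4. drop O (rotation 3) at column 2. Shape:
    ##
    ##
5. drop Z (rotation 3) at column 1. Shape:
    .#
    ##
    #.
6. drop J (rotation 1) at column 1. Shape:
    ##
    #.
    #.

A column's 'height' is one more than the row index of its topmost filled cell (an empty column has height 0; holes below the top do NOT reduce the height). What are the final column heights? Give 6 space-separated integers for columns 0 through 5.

Drop 1: O rot1 at col 0 lands with bottom-row=0; cleared 0 line(s) (total 0); column heights now [2 2 0 0 0 0], max=2
Drop 2: L rot0 at col 1 lands with bottom-row=2; cleared 0 line(s) (total 0); column heights now [2 3 3 4 0 0], max=4
Drop 3: T rot3 at col 0 lands with bottom-row=3; cleared 0 line(s) (total 0); column heights now [5 6 3 4 0 0], max=6
Drop 4: O rot3 at col 2 lands with bottom-row=4; cleared 0 line(s) (total 0); column heights now [5 6 6 6 0 0], max=6
Drop 5: Z rot3 at col 1 lands with bottom-row=6; cleared 0 line(s) (total 0); column heights now [5 8 9 6 0 0], max=9
Drop 6: J rot1 at col 1 lands with bottom-row=8; cleared 0 line(s) (total 0); column heights now [5 11 11 6 0 0], max=11

Answer: 5 11 11 6 0 0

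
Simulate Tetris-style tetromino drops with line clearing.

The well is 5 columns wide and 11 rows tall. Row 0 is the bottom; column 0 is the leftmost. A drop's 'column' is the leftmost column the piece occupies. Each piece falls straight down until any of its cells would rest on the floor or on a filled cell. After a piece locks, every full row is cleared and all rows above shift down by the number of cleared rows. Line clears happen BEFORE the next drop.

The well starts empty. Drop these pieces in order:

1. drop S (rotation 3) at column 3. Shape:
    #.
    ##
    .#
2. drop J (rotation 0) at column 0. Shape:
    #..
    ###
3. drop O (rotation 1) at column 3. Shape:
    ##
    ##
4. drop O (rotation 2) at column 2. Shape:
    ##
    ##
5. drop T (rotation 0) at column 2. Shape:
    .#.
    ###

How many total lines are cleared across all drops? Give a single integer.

Drop 1: S rot3 at col 3 lands with bottom-row=0; cleared 0 line(s) (total 0); column heights now [0 0 0 3 2], max=3
Drop 2: J rot0 at col 0 lands with bottom-row=0; cleared 0 line(s) (total 0); column heights now [2 1 1 3 2], max=3
Drop 3: O rot1 at col 3 lands with bottom-row=3; cleared 0 line(s) (total 0); column heights now [2 1 1 5 5], max=5
Drop 4: O rot2 at col 2 lands with bottom-row=5; cleared 0 line(s) (total 0); column heights now [2 1 7 7 5], max=7
Drop 5: T rot0 at col 2 lands with bottom-row=7; cleared 0 line(s) (total 0); column heights now [2 1 8 9 8], max=9

Answer: 0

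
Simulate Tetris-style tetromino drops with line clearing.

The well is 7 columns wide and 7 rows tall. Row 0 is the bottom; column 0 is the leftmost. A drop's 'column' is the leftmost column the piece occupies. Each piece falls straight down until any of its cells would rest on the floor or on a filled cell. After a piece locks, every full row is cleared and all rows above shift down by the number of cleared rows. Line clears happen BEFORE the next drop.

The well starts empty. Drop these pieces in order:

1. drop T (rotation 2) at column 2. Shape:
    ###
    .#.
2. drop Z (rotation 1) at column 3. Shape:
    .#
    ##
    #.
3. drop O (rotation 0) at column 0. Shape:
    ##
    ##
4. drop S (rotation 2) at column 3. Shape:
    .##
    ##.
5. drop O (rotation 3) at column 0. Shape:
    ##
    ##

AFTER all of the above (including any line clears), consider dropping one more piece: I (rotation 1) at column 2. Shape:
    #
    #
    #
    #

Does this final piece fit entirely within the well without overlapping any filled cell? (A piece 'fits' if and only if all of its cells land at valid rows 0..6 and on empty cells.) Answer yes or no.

Drop 1: T rot2 at col 2 lands with bottom-row=0; cleared 0 line(s) (total 0); column heights now [0 0 2 2 2 0 0], max=2
Drop 2: Z rot1 at col 3 lands with bottom-row=2; cleared 0 line(s) (total 0); column heights now [0 0 2 4 5 0 0], max=5
Drop 3: O rot0 at col 0 lands with bottom-row=0; cleared 0 line(s) (total 0); column heights now [2 2 2 4 5 0 0], max=5
Drop 4: S rot2 at col 3 lands with bottom-row=5; cleared 0 line(s) (total 0); column heights now [2 2 2 6 7 7 0], max=7
Drop 5: O rot3 at col 0 lands with bottom-row=2; cleared 0 line(s) (total 0); column heights now [4 4 2 6 7 7 0], max=7
Test piece I rot1 at col 2 (width 1): heights before test = [4 4 2 6 7 7 0]; fits = True

Answer: yes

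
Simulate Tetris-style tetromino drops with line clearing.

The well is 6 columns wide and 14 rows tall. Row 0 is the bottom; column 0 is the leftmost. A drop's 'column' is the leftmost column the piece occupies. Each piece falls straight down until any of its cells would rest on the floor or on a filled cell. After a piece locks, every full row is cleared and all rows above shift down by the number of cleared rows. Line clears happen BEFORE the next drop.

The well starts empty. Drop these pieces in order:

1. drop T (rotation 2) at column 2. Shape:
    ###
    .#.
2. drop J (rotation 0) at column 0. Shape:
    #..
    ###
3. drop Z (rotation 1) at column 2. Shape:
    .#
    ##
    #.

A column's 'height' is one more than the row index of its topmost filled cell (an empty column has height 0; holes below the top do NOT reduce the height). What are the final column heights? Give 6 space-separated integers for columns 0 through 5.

Drop 1: T rot2 at col 2 lands with bottom-row=0; cleared 0 line(s) (total 0); column heights now [0 0 2 2 2 0], max=2
Drop 2: J rot0 at col 0 lands with bottom-row=2; cleared 0 line(s) (total 0); column heights now [4 3 3 2 2 0], max=4
Drop 3: Z rot1 at col 2 lands with bottom-row=3; cleared 0 line(s) (total 0); column heights now [4 3 5 6 2 0], max=6

Answer: 4 3 5 6 2 0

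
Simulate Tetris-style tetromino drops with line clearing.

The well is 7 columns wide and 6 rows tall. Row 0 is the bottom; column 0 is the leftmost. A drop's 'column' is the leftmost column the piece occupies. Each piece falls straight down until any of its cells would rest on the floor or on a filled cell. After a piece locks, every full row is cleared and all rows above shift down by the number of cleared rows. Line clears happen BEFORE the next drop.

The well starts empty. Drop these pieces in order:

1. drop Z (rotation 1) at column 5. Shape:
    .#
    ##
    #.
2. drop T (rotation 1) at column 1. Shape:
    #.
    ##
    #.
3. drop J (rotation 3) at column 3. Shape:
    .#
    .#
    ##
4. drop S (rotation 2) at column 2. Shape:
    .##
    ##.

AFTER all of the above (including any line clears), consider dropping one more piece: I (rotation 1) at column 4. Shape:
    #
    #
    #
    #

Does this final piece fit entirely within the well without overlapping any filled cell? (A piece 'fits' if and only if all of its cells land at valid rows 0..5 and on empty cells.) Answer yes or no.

Answer: no

Derivation:
Drop 1: Z rot1 at col 5 lands with bottom-row=0; cleared 0 line(s) (total 0); column heights now [0 0 0 0 0 2 3], max=3
Drop 2: T rot1 at col 1 lands with bottom-row=0; cleared 0 line(s) (total 0); column heights now [0 3 2 0 0 2 3], max=3
Drop 3: J rot3 at col 3 lands with bottom-row=0; cleared 0 line(s) (total 0); column heights now [0 3 2 1 3 2 3], max=3
Drop 4: S rot2 at col 2 lands with bottom-row=2; cleared 0 line(s) (total 0); column heights now [0 3 3 4 4 2 3], max=4
Test piece I rot1 at col 4 (width 1): heights before test = [0 3 3 4 4 2 3]; fits = False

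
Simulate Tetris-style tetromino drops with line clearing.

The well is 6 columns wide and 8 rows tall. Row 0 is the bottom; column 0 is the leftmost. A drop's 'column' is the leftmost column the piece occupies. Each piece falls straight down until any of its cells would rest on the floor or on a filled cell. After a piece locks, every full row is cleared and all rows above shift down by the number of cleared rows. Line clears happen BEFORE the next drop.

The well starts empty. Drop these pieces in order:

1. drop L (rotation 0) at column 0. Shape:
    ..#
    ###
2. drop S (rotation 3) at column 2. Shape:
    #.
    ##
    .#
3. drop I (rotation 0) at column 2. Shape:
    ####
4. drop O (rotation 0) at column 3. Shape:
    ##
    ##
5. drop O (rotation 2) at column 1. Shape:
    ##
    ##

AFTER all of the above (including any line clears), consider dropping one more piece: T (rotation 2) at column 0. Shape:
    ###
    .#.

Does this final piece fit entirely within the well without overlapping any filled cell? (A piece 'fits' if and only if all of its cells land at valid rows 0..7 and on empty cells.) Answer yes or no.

Drop 1: L rot0 at col 0 lands with bottom-row=0; cleared 0 line(s) (total 0); column heights now [1 1 2 0 0 0], max=2
Drop 2: S rot3 at col 2 lands with bottom-row=1; cleared 0 line(s) (total 0); column heights now [1 1 4 3 0 0], max=4
Drop 3: I rot0 at col 2 lands with bottom-row=4; cleared 0 line(s) (total 0); column heights now [1 1 5 5 5 5], max=5
Drop 4: O rot0 at col 3 lands with bottom-row=5; cleared 0 line(s) (total 0); column heights now [1 1 5 7 7 5], max=7
Drop 5: O rot2 at col 1 lands with bottom-row=5; cleared 0 line(s) (total 0); column heights now [1 7 7 7 7 5], max=7
Test piece T rot2 at col 0 (width 3): heights before test = [1 7 7 7 7 5]; fits = False

Answer: no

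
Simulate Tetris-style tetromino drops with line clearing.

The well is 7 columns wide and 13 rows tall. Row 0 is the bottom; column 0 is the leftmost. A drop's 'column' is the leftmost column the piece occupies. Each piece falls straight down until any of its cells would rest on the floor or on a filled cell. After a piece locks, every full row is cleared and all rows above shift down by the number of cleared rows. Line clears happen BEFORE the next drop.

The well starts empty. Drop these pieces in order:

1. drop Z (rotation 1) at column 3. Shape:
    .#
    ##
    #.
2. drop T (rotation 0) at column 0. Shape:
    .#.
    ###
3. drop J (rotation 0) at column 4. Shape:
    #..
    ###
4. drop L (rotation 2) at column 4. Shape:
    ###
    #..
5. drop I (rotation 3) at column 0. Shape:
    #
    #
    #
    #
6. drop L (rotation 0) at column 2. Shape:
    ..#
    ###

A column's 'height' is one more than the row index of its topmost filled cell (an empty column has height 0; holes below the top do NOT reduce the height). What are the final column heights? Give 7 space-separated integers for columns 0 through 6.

Drop 1: Z rot1 at col 3 lands with bottom-row=0; cleared 0 line(s) (total 0); column heights now [0 0 0 2 3 0 0], max=3
Drop 2: T rot0 at col 0 lands with bottom-row=0; cleared 0 line(s) (total 0); column heights now [1 2 1 2 3 0 0], max=3
Drop 3: J rot0 at col 4 lands with bottom-row=3; cleared 0 line(s) (total 0); column heights now [1 2 1 2 5 4 4], max=5
Drop 4: L rot2 at col 4 lands with bottom-row=5; cleared 0 line(s) (total 0); column heights now [1 2 1 2 7 7 7], max=7
Drop 5: I rot3 at col 0 lands with bottom-row=1; cleared 0 line(s) (total 0); column heights now [5 2 1 2 7 7 7], max=7
Drop 6: L rot0 at col 2 lands with bottom-row=7; cleared 0 line(s) (total 0); column heights now [5 2 8 8 9 7 7], max=9

Answer: 5 2 8 8 9 7 7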